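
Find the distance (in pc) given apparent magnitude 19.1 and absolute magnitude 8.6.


d = 10^((m - M + 5)/5) = 10^((19.1 - 8.6 + 5)/5) = 1258.9254

1258.9254 pc


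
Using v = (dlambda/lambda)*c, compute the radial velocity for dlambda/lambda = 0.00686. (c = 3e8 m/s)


v = (dlambda/lambda) * c = 0.00686 * 3e8 = 2.058e+06

2.058e+06 m/s


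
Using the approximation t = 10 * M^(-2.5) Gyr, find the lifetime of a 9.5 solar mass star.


t = 10 * M^(-2.5) = 10 * 9.5^(-2.5) = 0.0359

0.0359 Gyr


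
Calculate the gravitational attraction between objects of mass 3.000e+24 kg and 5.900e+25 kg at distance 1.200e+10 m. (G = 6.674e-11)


F = G*m1*m2/r^2 = 6.674e-11 * 3.000e+24 * 5.900e+25 / (1.200e+10)^2 = 6.674e-11 * 1.770e+50 / 1.440e+20 = 8.203e+19

8.203e+19 N


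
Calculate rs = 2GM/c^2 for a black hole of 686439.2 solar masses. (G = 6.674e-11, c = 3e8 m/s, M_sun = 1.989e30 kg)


M = 686439.2 * 1.989e30 kg = 1.365327569e+36 kg. rs = 2GM/c^2 = 2 * 6.674e-11 * 1.365327569e+36 / (3e8)^2 = 2.025e+09

2.025e+09 m


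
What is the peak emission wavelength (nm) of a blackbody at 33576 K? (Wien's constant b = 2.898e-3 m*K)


lam_max = b / T = 2.898e-3 / 33576 = 8.631e-08 m = 86.3117 nm

86.3117 nm


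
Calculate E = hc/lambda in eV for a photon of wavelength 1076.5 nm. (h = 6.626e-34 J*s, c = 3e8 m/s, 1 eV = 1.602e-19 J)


E = hc/lambda = 6.626e-34 * 3e8 / 1.076e-06 = 1.847e-19 J = 1.1526 eV

1.1526 eV


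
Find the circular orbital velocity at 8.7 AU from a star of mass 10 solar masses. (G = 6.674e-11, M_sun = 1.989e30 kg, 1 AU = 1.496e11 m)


v = sqrt(GM/r) = sqrt(6.674e-11 * 1.989e+31 / 1.302e+12) = 31936.3346

31936.3346 m/s


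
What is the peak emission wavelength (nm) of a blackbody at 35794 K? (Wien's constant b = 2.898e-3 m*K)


lam_max = b / T = 2.898e-3 / 35794 = 8.096e-08 m = 80.9633 nm

80.9633 nm


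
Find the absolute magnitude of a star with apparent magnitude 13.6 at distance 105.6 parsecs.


M = m - 5*log10(d) + 5 = 13.6 - 5*log10(105.6) + 5 = 8.4817

8.4817


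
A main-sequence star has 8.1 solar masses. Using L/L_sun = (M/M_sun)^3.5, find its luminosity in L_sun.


L/L_sun = (M/M_sun)^3.5 = 8.1^3.5 = 1512.5076

1512.5076 L_sun


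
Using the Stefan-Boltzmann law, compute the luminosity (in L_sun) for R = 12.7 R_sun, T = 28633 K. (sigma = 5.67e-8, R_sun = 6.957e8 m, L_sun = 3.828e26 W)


R = 12.7 * 6.957e8 m = 8.83539e+09 m. L = 4*pi*R^2*sigma*T^4 = 4*pi*(8.83539e+09)^2 * 5.67e-8 * 28633^4 = 3.738623957e+31 W. L/L_sun = 3.738623957e+31 / 3.828e26 = 97665.2026

97665.2026 L_sun


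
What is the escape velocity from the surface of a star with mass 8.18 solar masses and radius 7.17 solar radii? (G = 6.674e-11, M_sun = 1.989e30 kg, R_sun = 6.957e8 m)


M = 8.18 * 1.989e30 kg = 1.627002e+31 kg; R = 7.17 * 6.957e8 m = 4.988169e+09 m. v_esc = sqrt(2GM/R) = sqrt(2 * 6.674e-11 * 1.627002e+31 / 4.988169e+09) = 659829.2487

659829.2487 m/s


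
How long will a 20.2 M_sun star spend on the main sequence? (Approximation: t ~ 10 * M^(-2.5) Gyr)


t = 10 * M^(-2.5) = 10 * 20.2^(-2.5) = 0.0055

0.0055 Gyr


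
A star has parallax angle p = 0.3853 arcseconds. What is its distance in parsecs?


d = 1/p = 1/0.3853 = 2.5954

2.5954 pc


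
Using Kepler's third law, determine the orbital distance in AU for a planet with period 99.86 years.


a = P^(2/3) = 99.86^(2/3) = 21.5242

21.5242 AU


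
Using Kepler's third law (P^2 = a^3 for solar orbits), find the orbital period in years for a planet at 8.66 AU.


P = a^(3/2) = 8.66^1.5 = 25.4845

25.4845 years


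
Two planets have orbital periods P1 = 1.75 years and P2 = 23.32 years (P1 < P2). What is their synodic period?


1/P_syn = |1/P1 - 1/P2| = |1/1.75 - 1/23.32| => P_syn = 1.892

1.892 years


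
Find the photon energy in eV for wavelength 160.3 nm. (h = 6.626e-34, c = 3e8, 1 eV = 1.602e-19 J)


E = hc/lambda = 6.626e-34 * 3e8 / 1.603e-07 = 1.240e-18 J = 7.7406 eV

7.7406 eV


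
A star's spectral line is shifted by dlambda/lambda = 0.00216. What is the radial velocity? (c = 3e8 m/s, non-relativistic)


v = (dlambda/lambda) * c = 0.00216 * 3e8 = 648000.0

648000.0 m/s


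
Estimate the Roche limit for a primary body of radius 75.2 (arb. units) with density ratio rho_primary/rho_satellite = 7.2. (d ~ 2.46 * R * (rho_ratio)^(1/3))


d_Roche = 2.46 * 75.2 * 7.2^(1/3) = 357.2156

357.2156


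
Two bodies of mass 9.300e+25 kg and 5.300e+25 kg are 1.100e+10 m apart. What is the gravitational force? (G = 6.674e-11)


F = G*m1*m2/r^2 = 6.674e-11 * 9.300e+25 * 5.300e+25 / (1.100e+10)^2 = 6.674e-11 * 4.929e+51 / 1.210e+20 = 2.719e+21

2.719e+21 N


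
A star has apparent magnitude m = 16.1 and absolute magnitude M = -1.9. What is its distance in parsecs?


d = 10^((m - M + 5)/5) = 10^((16.1 - -1.9 + 5)/5) = 39810.7171

39810.7171 pc


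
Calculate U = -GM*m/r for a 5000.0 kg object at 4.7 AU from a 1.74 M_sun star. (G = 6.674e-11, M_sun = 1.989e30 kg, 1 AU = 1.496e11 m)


M = 1.74 * 1.989e30 kg = 3.46086e+30 kg; r = 4.7 AU * 1.496e11 m/AU = 7.0312e+11 m. U = -GM*m/r = -(6.674e-11 * 3.46086e+30 * 5000.0) / 7.0312e+11 = -1.643e+12

-1.643e+12 J


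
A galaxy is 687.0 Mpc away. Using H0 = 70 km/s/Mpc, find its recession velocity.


v = H0 * d = 70 * 687.0 = 48090.0

48090.0 km/s


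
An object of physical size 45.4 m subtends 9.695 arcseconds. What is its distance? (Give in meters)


D = size / theta_rad, theta_rad = 9.695 * pi/(180*3600) = 4.700e-05, D = 965902.2386

965902.2386 m


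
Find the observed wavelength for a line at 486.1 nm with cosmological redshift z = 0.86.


lam_obs = lam_emit * (1 + z) = 486.1 * (1 + 0.86) = 904.146

904.146 nm


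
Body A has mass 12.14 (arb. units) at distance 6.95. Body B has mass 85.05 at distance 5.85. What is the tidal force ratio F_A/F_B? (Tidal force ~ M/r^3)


Ratio = (M1/r1^3) / (M2/r2^3) = (12.14/6.95^3) / (85.05/5.85^3) = 0.0851

0.0851


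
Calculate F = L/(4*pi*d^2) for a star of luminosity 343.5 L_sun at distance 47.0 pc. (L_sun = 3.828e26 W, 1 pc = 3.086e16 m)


F = L / (4*pi*d^2) = 1.315e+29 / (4*pi*(1.450e+18)^2) = 4.974e-09

4.974e-09 W/m^2


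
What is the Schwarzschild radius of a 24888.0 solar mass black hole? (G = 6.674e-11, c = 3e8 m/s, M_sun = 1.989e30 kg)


M = 24888.0 * 1.989e30 kg = 4.9502232e+34 kg. rs = 2GM/c^2 = 2 * 6.674e-11 * 4.9502232e+34 / (3e8)^2 = 7.342e+07

7.342e+07 m


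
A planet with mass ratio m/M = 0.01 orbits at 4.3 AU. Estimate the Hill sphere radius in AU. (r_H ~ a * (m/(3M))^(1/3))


r_H = a * (m/3M)^(1/3) = 4.3 * (0.01/3)^(1/3) = 0.6423

0.6423 AU


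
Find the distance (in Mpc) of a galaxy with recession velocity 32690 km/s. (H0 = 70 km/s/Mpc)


d = v / H0 = 32690 / 70 = 467.0

467.0 Mpc


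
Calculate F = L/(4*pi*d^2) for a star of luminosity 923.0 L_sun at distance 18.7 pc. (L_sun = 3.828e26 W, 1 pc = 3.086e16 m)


F = L / (4*pi*d^2) = 3.533e+29 / (4*pi*(5.771e+17)^2) = 8.443e-08

8.443e-08 W/m^2


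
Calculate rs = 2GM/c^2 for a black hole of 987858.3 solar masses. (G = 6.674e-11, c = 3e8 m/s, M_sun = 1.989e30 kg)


M = 987858.3 * 1.989e30 kg = 1.964850159e+36 kg. rs = 2GM/c^2 = 2 * 6.674e-11 * 1.964850159e+36 / (3e8)^2 = 2.914e+09

2.914e+09 m


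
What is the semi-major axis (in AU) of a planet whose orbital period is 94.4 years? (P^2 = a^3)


a = P^(2/3) = 94.4^(2/3) = 20.7323

20.7323 AU


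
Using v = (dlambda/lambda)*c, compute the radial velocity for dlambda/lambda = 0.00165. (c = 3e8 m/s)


v = (dlambda/lambda) * c = 0.00165 * 3e8 = 495000.0

495000.0 m/s


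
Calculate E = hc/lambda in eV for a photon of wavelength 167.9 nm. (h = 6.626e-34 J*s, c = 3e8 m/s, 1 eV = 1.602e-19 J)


E = hc/lambda = 6.626e-34 * 3e8 / 1.679e-07 = 1.184e-18 J = 7.3903 eV

7.3903 eV


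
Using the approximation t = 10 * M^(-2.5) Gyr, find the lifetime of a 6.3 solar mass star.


t = 10 * M^(-2.5) = 10 * 6.3^(-2.5) = 0.1004

0.1004 Gyr


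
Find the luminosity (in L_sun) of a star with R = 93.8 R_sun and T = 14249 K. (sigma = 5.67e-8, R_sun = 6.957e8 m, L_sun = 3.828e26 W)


R = 93.8 * 6.957e8 m = 6.525666e+10 m. L = 4*pi*R^2*sigma*T^4 = 4*pi*(6.525666e+10)^2 * 5.67e-8 * 14249^4 = 1.250777765e+32 W. L/L_sun = 1.250777765e+32 / 3.828e26 = 326744.4528

326744.4528 L_sun


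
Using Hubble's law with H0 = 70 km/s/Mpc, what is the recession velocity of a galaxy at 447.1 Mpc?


v = H0 * d = 70 * 447.1 = 31297.0

31297.0 km/s


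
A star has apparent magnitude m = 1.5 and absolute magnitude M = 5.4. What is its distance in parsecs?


d = 10^((m - M + 5)/5) = 10^((1.5 - 5.4 + 5)/5) = 1.6596

1.6596 pc


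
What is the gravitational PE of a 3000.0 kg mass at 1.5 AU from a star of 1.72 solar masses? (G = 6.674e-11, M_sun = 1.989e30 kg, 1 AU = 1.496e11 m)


M = 1.72 * 1.989e30 kg = 3.42108e+30 kg; r = 1.5 AU * 1.496e11 m/AU = 2.244e+11 m. U = -GM*m/r = -(6.674e-11 * 3.42108e+30 * 3000.0) / 2.244e+11 = -3.052e+12

-3.052e+12 J


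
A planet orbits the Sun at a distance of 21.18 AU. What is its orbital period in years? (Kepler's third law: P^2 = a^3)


P = a^(3/2) = 21.18^1.5 = 97.474

97.474 years


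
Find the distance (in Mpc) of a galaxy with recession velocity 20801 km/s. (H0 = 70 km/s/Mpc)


d = v / H0 = 20801 / 70 = 297.1571

297.1571 Mpc


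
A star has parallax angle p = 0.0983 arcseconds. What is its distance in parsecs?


d = 1/p = 1/0.0983 = 10.1729

10.1729 pc


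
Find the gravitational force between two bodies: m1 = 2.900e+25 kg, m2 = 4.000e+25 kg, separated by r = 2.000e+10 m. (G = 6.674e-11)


F = G*m1*m2/r^2 = 6.674e-11 * 2.900e+25 * 4.000e+25 / (2.000e+10)^2 = 6.674e-11 * 1.160e+51 / 4.000e+20 = 1.935e+20

1.935e+20 N


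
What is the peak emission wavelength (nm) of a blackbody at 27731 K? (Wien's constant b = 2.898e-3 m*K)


lam_max = b / T = 2.898e-3 / 27731 = 1.045e-07 m = 104.504 nm

104.504 nm


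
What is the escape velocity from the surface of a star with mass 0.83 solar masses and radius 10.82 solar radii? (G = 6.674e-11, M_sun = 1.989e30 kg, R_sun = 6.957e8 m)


M = 0.83 * 1.989e30 kg = 1.65087e+30 kg; R = 10.82 * 6.957e8 m = 7.527474e+09 m. v_esc = sqrt(2GM/R) = sqrt(2 * 6.674e-11 * 1.65087e+30 / 7.527474e+09) = 171096.019

171096.019 m/s


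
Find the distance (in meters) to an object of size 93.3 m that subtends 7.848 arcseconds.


D = size / theta_rad, theta_rad = 7.848 * pi/(180*3600) = 3.805e-05, D = 2.452e+06

2.452e+06 m


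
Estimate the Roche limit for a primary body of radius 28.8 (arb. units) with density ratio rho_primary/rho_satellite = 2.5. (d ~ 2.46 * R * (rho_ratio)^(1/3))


d_Roche = 2.46 * 28.8 * 2.5^(1/3) = 96.1555

96.1555


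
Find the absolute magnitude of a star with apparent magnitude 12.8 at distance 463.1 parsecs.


M = m - 5*log10(d) + 5 = 12.8 - 5*log10(463.1) + 5 = 4.4716

4.4716


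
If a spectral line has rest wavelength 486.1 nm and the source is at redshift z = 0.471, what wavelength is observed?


lam_obs = lam_emit * (1 + z) = 486.1 * (1 + 0.471) = 715.0531

715.0531 nm


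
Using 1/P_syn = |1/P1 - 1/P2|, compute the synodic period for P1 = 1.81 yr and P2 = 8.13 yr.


1/P_syn = |1/P1 - 1/P2| = |1/1.81 - 1/8.13| => P_syn = 2.3284

2.3284 years


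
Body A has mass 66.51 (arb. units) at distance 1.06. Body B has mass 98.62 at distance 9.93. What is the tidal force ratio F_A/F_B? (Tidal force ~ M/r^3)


Ratio = (M1/r1^3) / (M2/r2^3) = (66.51/1.06^3) / (98.62/9.93^3) = 554.4369

554.4369


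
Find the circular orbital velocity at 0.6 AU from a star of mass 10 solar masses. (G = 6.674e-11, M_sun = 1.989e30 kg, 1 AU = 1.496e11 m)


v = sqrt(GM/r) = sqrt(6.674e-11 * 1.989e+31 / 8.976e+10) = 121609.939

121609.939 m/s


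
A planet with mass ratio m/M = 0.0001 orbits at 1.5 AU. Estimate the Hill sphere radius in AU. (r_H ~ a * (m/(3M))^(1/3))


r_H = a * (m/3M)^(1/3) = 1.5 * (0.0001/3)^(1/3) = 0.0483

0.0483 AU


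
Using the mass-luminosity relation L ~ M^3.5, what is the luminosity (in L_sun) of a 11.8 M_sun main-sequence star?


L/L_sun = (M/M_sun)^3.5 = 11.8^3.5 = 5644.0003

5644.0003 L_sun


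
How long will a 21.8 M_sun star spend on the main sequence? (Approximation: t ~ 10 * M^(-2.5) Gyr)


t = 10 * M^(-2.5) = 10 * 21.8^(-2.5) = 0.0045

0.0045 Gyr


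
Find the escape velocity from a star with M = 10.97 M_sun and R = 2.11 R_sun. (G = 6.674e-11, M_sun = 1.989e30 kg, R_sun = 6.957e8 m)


M = 10.97 * 1.989e30 kg = 2.181933e+31 kg; R = 2.11 * 6.957e8 m = 1.467927e+09 m. v_esc = sqrt(2GM/R) = sqrt(2 * 6.674e-11 * 2.181933e+31 / 1.467927e+09) = 1.409e+06

1.409e+06 m/s


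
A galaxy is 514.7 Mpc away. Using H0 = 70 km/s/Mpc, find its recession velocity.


v = H0 * d = 70 * 514.7 = 36029.0

36029.0 km/s


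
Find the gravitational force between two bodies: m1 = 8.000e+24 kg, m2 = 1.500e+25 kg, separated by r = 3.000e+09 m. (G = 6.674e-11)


F = G*m1*m2/r^2 = 6.674e-11 * 8.000e+24 * 1.500e+25 / (3.000e+09)^2 = 6.674e-11 * 1.200e+50 / 9.000e+18 = 8.899e+20

8.899e+20 N


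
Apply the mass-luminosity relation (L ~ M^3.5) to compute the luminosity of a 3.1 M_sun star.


L/L_sun = (M/M_sun)^3.5 = 3.1^3.5 = 52.4525

52.4525 L_sun


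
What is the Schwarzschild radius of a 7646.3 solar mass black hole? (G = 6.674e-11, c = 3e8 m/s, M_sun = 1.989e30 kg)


M = 7646.3 * 1.989e30 kg = 1.52084907e+34 kg. rs = 2GM/c^2 = 2 * 6.674e-11 * 1.52084907e+34 / (3e8)^2 = 2.256e+07

2.256e+07 m


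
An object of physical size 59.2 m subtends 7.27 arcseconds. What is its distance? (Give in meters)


D = size / theta_rad, theta_rad = 7.27 * pi/(180*3600) = 3.525e-05, D = 1.680e+06

1.680e+06 m


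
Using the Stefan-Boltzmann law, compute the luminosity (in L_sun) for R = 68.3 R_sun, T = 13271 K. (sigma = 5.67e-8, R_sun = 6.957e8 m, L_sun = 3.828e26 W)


R = 68.3 * 6.957e8 m = 4.751631e+10 m. L = 4*pi*R^2*sigma*T^4 = 4*pi*(4.751631e+10)^2 * 5.67e-8 * 13271^4 = 4.98991254e+31 W. L/L_sun = 4.98991254e+31 / 3.828e26 = 130352.9922

130352.9922 L_sun


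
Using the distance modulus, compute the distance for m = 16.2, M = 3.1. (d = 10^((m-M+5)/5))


d = 10^((m - M + 5)/5) = 10^((16.2 - 3.1 + 5)/5) = 4168.6938

4168.6938 pc


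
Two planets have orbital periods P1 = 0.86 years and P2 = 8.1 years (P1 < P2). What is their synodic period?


1/P_syn = |1/P1 - 1/P2| = |1/0.86 - 1/8.1| => P_syn = 0.9622

0.9622 years


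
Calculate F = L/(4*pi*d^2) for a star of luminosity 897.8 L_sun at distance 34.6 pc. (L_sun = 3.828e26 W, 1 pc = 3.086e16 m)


F = L / (4*pi*d^2) = 3.437e+29 / (4*pi*(1.068e+18)^2) = 2.399e-08

2.399e-08 W/m^2


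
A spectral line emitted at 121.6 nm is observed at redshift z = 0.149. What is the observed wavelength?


lam_obs = lam_emit * (1 + z) = 121.6 * (1 + 0.149) = 139.7184

139.7184 nm


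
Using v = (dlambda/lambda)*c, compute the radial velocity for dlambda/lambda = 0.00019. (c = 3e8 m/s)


v = (dlambda/lambda) * c = 0.00019 * 3e8 = 57000.0

57000.0 m/s


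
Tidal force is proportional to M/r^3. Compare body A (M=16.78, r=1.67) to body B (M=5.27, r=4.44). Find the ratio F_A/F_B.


Ratio = (M1/r1^3) / (M2/r2^3) = (16.78/1.67^3) / (5.27/4.44^3) = 59.8385

59.8385


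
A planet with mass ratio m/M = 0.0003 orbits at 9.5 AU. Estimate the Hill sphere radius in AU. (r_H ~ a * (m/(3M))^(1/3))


r_H = a * (m/3M)^(1/3) = 9.5 * (0.0003/3)^(1/3) = 0.441

0.441 AU


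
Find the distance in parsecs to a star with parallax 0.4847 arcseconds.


d = 1/p = 1/0.4847 = 2.0631

2.0631 pc


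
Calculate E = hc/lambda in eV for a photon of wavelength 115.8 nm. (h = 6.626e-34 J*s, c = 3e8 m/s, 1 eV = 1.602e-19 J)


E = hc/lambda = 6.626e-34 * 3e8 / 1.158e-07 = 1.717e-18 J = 10.7152 eV

10.7152 eV


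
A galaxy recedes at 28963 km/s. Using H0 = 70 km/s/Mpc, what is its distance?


d = v / H0 = 28963 / 70 = 413.7571

413.7571 Mpc


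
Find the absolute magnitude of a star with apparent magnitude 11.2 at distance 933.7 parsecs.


M = m - 5*log10(d) + 5 = 11.2 - 5*log10(933.7) + 5 = 1.349

1.349


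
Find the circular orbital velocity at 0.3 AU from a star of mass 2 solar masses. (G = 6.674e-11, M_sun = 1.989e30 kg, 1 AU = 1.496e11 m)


v = sqrt(GM/r) = sqrt(6.674e-11 * 3.978e+30 / 4.488e+10) = 76912.8787

76912.8787 m/s


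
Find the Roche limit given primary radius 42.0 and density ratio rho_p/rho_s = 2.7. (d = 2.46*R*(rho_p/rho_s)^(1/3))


d_Roche = 2.46 * 42.0 * 2.7^(1/3) = 143.8707

143.8707


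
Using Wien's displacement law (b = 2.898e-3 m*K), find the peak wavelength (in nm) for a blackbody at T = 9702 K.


lam_max = b / T = 2.898e-3 / 9702 = 2.987e-07 m = 298.7013 nm

298.7013 nm


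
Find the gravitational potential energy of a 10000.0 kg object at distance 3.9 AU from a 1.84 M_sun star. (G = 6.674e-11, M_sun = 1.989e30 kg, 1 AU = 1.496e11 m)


M = 1.84 * 1.989e30 kg = 3.65976e+30 kg; r = 3.9 AU * 1.496e11 m/AU = 5.8344e+11 m. U = -GM*m/r = -(6.674e-11 * 3.65976e+30 * 10000.0) / 5.8344e+11 = -4.186e+12

-4.186e+12 J


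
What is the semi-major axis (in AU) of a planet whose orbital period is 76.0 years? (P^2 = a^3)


a = P^(2/3) = 76.0^(2/3) = 17.9422

17.9422 AU


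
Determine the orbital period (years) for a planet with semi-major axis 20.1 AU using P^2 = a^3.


P = a^(3/2) = 20.1^1.5 = 90.1144

90.1144 years


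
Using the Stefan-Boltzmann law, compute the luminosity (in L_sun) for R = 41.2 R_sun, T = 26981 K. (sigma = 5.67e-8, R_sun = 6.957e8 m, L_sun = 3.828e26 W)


R = 41.2 * 6.957e8 m = 2.866284e+10 m. L = 4*pi*R^2*sigma*T^4 = 4*pi*(2.866284e+10)^2 * 5.67e-8 * 26981^4 = 3.102155256e+32 W. L/L_sun = 3.102155256e+32 / 3.828e26 = 810385.3855

810385.3855 L_sun


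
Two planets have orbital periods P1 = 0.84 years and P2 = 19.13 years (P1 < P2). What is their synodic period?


1/P_syn = |1/P1 - 1/P2| = |1/0.84 - 1/19.13| => P_syn = 0.8786

0.8786 years


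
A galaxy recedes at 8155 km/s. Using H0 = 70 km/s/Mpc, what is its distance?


d = v / H0 = 8155 / 70 = 116.5

116.5 Mpc


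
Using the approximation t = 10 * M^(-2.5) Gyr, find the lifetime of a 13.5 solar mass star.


t = 10 * M^(-2.5) = 10 * 13.5^(-2.5) = 0.0149

0.0149 Gyr


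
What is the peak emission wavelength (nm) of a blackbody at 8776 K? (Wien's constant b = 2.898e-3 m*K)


lam_max = b / T = 2.898e-3 / 8776 = 3.302e-07 m = 330.2188 nm

330.2188 nm


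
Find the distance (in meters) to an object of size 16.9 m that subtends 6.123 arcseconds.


D = size / theta_rad, theta_rad = 6.123 * pi/(180*3600) = 2.969e-05, D = 569308.3824

569308.3824 m


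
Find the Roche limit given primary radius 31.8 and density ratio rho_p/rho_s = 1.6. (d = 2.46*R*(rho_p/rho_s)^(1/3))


d_Roche = 2.46 * 31.8 * 1.6^(1/3) = 91.496

91.496


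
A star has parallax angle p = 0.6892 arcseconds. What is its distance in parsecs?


d = 1/p = 1/0.6892 = 1.451

1.451 pc


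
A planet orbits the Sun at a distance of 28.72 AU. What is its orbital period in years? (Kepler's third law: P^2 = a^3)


P = a^(3/2) = 28.72^1.5 = 153.9135

153.9135 years


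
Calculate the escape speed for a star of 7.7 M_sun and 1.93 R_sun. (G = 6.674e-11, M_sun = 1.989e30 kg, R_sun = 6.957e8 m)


M = 7.7 * 1.989e30 kg = 1.53153e+31 kg; R = 1.93 * 6.957e8 m = 1.342701e+09 m. v_esc = sqrt(2GM/R) = sqrt(2 * 6.674e-11 * 1.53153e+31 / 1.342701e+09) = 1.234e+06

1.234e+06 m/s


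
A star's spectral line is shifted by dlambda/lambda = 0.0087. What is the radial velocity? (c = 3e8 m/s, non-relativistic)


v = (dlambda/lambda) * c = 0.0087 * 3e8 = 2.610e+06

2.610e+06 m/s


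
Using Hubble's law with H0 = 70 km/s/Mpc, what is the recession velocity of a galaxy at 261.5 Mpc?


v = H0 * d = 70 * 261.5 = 18305.0

18305.0 km/s


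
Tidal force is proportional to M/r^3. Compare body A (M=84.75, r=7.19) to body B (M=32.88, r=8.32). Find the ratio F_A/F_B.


Ratio = (M1/r1^3) / (M2/r2^3) = (84.75/7.19^3) / (32.88/8.32^3) = 3.9938

3.9938


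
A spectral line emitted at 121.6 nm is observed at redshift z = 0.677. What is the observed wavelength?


lam_obs = lam_emit * (1 + z) = 121.6 * (1 + 0.677) = 203.9232

203.9232 nm


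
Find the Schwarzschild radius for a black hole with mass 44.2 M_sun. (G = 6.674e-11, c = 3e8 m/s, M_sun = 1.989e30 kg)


M = 44.2 * 1.989e30 kg = 8.79138e+31 kg. rs = 2GM/c^2 = 2 * 6.674e-11 * 8.79138e+31 / (3e8)^2 = 130385.9336

130385.9336 m


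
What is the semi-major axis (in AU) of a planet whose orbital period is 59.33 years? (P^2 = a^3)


a = P^(2/3) = 59.33^(2/3) = 15.2119

15.2119 AU


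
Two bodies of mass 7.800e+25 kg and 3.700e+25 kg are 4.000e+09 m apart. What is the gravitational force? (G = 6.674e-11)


F = G*m1*m2/r^2 = 6.674e-11 * 7.800e+25 * 3.700e+25 / (4.000e+09)^2 = 6.674e-11 * 2.886e+51 / 1.600e+19 = 1.204e+22

1.204e+22 N


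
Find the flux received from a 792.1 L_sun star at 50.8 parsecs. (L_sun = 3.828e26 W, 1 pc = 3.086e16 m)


F = L / (4*pi*d^2) = 3.032e+29 / (4*pi*(1.568e+18)^2) = 9.818e-09

9.818e-09 W/m^2


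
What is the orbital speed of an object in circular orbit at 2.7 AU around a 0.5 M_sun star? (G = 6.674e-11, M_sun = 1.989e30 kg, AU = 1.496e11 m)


v = sqrt(GM/r) = sqrt(6.674e-11 * 9.945e+29 / 4.039e+11) = 12818.8131

12818.8131 m/s


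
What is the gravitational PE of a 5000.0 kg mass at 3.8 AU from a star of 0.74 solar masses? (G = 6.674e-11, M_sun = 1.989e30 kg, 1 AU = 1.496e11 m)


M = 0.74 * 1.989e30 kg = 1.47186e+30 kg; r = 3.8 AU * 1.496e11 m/AU = 5.6848e+11 m. U = -GM*m/r = -(6.674e-11 * 1.47186e+30 * 5000.0) / 5.6848e+11 = -8.640e+11

-8.640e+11 J


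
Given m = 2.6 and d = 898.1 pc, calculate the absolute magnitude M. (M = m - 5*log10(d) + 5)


M = m - 5*log10(d) + 5 = 2.6 - 5*log10(898.1) + 5 = -7.1666

-7.1666


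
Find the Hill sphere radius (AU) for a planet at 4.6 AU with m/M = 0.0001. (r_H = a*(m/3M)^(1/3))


r_H = a * (m/3M)^(1/3) = 4.6 * (0.0001/3)^(1/3) = 0.148

0.148 AU


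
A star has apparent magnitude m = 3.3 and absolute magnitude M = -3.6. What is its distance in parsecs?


d = 10^((m - M + 5)/5) = 10^((3.3 - -3.6 + 5)/5) = 239.8833

239.8833 pc


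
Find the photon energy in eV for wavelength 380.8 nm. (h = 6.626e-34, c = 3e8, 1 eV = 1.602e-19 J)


E = hc/lambda = 6.626e-34 * 3e8 / 3.808e-07 = 5.220e-19 J = 3.2585 eV

3.2585 eV


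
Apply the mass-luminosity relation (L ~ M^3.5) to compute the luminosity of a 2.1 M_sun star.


L/L_sun = (M/M_sun)^3.5 = 2.1^3.5 = 13.4205

13.4205 L_sun


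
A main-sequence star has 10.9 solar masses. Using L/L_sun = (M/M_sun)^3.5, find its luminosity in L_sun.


L/L_sun = (M/M_sun)^3.5 = 10.9^3.5 = 4275.5574

4275.5574 L_sun


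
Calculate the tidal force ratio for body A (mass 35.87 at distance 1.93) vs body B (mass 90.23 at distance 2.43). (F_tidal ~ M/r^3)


Ratio = (M1/r1^3) / (M2/r2^3) = (35.87/1.93^3) / (90.23/2.43^3) = 0.7935

0.7935


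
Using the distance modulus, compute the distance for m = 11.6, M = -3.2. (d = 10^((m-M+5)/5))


d = 10^((m - M + 5)/5) = 10^((11.6 - -3.2 + 5)/5) = 9120.1084

9120.1084 pc


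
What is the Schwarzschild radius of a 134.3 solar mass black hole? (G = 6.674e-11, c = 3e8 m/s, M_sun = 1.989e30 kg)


M = 134.3 * 1.989e30 kg = 2.671227e+32 kg. rs = 2GM/c^2 = 2 * 6.674e-11 * 2.671227e+32 / (3e8)^2 = 396172.6444

396172.6444 m


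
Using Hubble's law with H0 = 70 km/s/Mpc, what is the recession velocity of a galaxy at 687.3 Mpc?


v = H0 * d = 70 * 687.3 = 48111.0

48111.0 km/s


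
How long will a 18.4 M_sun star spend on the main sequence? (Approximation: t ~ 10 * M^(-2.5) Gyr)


t = 10 * M^(-2.5) = 10 * 18.4^(-2.5) = 0.0069

0.0069 Gyr


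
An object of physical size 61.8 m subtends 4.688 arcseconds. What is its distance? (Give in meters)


D = size / theta_rad, theta_rad = 4.688 * pi/(180*3600) = 2.273e-05, D = 2.719e+06

2.719e+06 m


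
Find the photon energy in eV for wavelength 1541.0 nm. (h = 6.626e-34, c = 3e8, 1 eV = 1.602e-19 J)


E = hc/lambda = 6.626e-34 * 3e8 / 1.541e-06 = 1.290e-19 J = 0.8052 eV

0.8052 eV


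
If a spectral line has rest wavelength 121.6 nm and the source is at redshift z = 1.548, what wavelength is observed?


lam_obs = lam_emit * (1 + z) = 121.6 * (1 + 1.548) = 309.8368

309.8368 nm


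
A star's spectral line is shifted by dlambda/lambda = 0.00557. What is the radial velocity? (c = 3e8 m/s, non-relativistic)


v = (dlambda/lambda) * c = 0.00557 * 3e8 = 1.671e+06

1.671e+06 m/s


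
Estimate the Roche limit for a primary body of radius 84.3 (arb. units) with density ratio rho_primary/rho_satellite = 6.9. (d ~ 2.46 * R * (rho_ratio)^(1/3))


d_Roche = 2.46 * 84.3 * 6.9^(1/3) = 394.8017

394.8017


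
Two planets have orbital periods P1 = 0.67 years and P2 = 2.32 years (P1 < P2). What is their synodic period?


1/P_syn = |1/P1 - 1/P2| = |1/0.67 - 1/2.32| => P_syn = 0.9421

0.9421 years


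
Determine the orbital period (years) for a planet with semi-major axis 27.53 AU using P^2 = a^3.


P = a^(3/2) = 27.53^1.5 = 144.4473

144.4473 years


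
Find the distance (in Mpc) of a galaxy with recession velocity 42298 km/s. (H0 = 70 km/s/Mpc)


d = v / H0 = 42298 / 70 = 604.2571

604.2571 Mpc


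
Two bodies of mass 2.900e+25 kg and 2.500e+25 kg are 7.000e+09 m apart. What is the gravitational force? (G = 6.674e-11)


F = G*m1*m2/r^2 = 6.674e-11 * 2.900e+25 * 2.500e+25 / (7.000e+09)^2 = 6.674e-11 * 7.250e+50 / 4.900e+19 = 9.875e+20

9.875e+20 N


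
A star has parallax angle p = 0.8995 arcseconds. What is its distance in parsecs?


d = 1/p = 1/0.8995 = 1.1117

1.1117 pc


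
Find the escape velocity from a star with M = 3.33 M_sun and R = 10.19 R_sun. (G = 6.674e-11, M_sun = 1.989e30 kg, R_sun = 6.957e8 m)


M = 3.33 * 1.989e30 kg = 6.62337e+30 kg; R = 10.19 * 6.957e8 m = 7.089183e+09 m. v_esc = sqrt(2GM/R) = sqrt(2 * 6.674e-11 * 6.62337e+30 / 7.089183e+09) = 353142.1149

353142.1149 m/s


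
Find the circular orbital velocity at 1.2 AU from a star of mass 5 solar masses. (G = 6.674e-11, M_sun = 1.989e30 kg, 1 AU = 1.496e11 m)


v = sqrt(GM/r) = sqrt(6.674e-11 * 9.945e+30 / 1.795e+11) = 60804.9695

60804.9695 m/s


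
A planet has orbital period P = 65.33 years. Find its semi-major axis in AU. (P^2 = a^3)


a = P^(2/3) = 65.33^(2/3) = 16.2209

16.2209 AU


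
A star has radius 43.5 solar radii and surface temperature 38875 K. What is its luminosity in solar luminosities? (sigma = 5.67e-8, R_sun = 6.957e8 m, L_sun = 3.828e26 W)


R = 43.5 * 6.957e8 m = 3.026295e+10 m. L = 4*pi*R^2*sigma*T^4 = 4*pi*(3.026295e+10)^2 * 5.67e-8 * 38875^4 = 1.490380129e+33 W. L/L_sun = 1.490380129e+33 / 3.828e26 = 3.893e+06

3.893e+06 L_sun


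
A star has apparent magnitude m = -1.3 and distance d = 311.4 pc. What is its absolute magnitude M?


M = m - 5*log10(d) + 5 = -1.3 - 5*log10(311.4) + 5 = -8.7666

-8.7666


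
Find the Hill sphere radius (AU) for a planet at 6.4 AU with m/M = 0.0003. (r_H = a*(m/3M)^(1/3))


r_H = a * (m/3M)^(1/3) = 6.4 * (0.0003/3)^(1/3) = 0.2971

0.2971 AU


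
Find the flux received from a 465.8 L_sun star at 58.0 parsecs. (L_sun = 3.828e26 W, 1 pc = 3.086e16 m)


F = L / (4*pi*d^2) = 1.783e+29 / (4*pi*(1.790e+18)^2) = 4.429e-09

4.429e-09 W/m^2


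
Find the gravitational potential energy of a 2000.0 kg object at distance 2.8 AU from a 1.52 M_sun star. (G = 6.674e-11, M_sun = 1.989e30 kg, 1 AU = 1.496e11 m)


M = 1.52 * 1.989e30 kg = 3.02328e+30 kg; r = 2.8 AU * 1.496e11 m/AU = 4.1888e+11 m. U = -GM*m/r = -(6.674e-11 * 3.02328e+30 * 2000.0) / 4.1888e+11 = -9.634e+11

-9.634e+11 J


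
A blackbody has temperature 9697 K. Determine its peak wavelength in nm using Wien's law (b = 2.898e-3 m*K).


lam_max = b / T = 2.898e-3 / 9697 = 2.989e-07 m = 298.8553 nm

298.8553 nm


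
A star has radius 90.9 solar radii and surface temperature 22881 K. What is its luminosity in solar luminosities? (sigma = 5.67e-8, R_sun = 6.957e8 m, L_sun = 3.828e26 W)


R = 90.9 * 6.957e8 m = 6.323913e+10 m. L = 4*pi*R^2*sigma*T^4 = 4*pi*(6.323913e+10)^2 * 5.67e-8 * 22881^4 = 7.810245773e+32 W. L/L_sun = 7.810245773e+32 / 3.828e26 = 2.040e+06

2.040e+06 L_sun


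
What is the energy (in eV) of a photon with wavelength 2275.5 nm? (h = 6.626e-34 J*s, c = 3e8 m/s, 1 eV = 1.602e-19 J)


E = hc/lambda = 6.626e-34 * 3e8 / 2.276e-06 = 8.736e-20 J = 0.5453 eV

0.5453 eV


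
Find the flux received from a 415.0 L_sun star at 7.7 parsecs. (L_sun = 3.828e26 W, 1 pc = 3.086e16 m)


F = L / (4*pi*d^2) = 1.589e+29 / (4*pi*(2.376e+17)^2) = 2.239e-07

2.239e-07 W/m^2


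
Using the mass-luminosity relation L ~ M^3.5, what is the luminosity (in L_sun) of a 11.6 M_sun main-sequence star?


L/L_sun = (M/M_sun)^3.5 = 11.6^3.5 = 5316.2202

5316.2202 L_sun


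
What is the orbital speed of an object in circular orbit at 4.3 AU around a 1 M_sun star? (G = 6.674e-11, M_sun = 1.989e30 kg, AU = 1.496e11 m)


v = sqrt(GM/r) = sqrt(6.674e-11 * 1.989e+30 / 6.433e+11) = 14365.16

14365.16 m/s


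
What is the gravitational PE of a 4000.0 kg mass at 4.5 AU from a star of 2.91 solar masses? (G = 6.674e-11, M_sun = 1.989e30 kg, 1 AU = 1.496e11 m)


M = 2.91 * 1.989e30 kg = 5.78799e+30 kg; r = 4.5 AU * 1.496e11 m/AU = 6.732e+11 m. U = -GM*m/r = -(6.674e-11 * 5.78799e+30 * 4000.0) / 6.732e+11 = -2.295e+12

-2.295e+12 J


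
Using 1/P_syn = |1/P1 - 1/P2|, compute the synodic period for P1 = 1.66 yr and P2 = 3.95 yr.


1/P_syn = |1/P1 - 1/P2| = |1/1.66 - 1/3.95| => P_syn = 2.8633

2.8633 years


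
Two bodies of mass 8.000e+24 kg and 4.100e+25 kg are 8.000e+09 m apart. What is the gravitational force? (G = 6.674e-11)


F = G*m1*m2/r^2 = 6.674e-11 * 8.000e+24 * 4.100e+25 / (8.000e+09)^2 = 6.674e-11 * 3.280e+50 / 6.400e+19 = 3.420e+20

3.420e+20 N


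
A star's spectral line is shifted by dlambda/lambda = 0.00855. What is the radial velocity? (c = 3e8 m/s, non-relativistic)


v = (dlambda/lambda) * c = 0.00855 * 3e8 = 2.565e+06

2.565e+06 m/s


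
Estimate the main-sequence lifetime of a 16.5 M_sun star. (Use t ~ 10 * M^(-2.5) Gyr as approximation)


t = 10 * M^(-2.5) = 10 * 16.5^(-2.5) = 0.009

0.009 Gyr


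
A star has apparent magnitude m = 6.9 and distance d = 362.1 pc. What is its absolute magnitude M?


M = m - 5*log10(d) + 5 = 6.9 - 5*log10(362.1) + 5 = -0.8941

-0.8941


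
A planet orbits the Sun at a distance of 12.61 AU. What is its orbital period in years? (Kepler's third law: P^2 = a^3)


P = a^(3/2) = 12.61^1.5 = 44.7788

44.7788 years


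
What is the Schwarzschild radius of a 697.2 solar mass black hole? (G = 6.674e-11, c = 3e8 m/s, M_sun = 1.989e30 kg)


M = 697.2 * 1.989e30 kg = 1.3867308e+33 kg. rs = 2GM/c^2 = 2 * 6.674e-11 * 1.3867308e+33 / (3e8)^2 = 2.057e+06

2.057e+06 m


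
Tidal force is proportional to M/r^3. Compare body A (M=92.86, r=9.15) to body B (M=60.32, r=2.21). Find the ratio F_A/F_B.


Ratio = (M1/r1^3) / (M2/r2^3) = (92.86/9.15^3) / (60.32/2.21^3) = 0.0217

0.0217


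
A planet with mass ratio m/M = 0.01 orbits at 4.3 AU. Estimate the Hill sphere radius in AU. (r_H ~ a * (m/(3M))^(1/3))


r_H = a * (m/3M)^(1/3) = 4.3 * (0.01/3)^(1/3) = 0.6423

0.6423 AU


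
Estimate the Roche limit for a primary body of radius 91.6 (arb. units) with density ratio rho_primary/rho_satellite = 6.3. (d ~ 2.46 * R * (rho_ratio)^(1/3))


d_Roche = 2.46 * 91.6 * 6.3^(1/3) = 416.1764

416.1764


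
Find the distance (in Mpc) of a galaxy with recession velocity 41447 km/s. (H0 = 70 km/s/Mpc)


d = v / H0 = 41447 / 70 = 592.1

592.1 Mpc


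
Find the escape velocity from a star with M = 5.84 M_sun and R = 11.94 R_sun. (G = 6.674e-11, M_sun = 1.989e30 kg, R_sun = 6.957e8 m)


M = 5.84 * 1.989e30 kg = 1.161576e+31 kg; R = 11.94 * 6.957e8 m = 8.306658e+09 m. v_esc = sqrt(2GM/R) = sqrt(2 * 6.674e-11 * 1.161576e+31 / 8.306658e+09) = 432034.8187

432034.8187 m/s


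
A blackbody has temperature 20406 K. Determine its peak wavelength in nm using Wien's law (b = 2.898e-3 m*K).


lam_max = b / T = 2.898e-3 / 20406 = 1.420e-07 m = 142.0171 nm

142.0171 nm


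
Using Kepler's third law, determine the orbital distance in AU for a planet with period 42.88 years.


a = P^(2/3) = 42.88^(2/3) = 12.251

12.251 AU


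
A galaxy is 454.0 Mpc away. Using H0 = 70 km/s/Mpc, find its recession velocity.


v = H0 * d = 70 * 454.0 = 31780.0

31780.0 km/s


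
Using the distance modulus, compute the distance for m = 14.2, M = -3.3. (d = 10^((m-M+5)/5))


d = 10^((m - M + 5)/5) = 10^((14.2 - -3.3 + 5)/5) = 31622.7766

31622.7766 pc


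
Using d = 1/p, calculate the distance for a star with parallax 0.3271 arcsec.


d = 1/p = 1/0.3271 = 3.0572

3.0572 pc


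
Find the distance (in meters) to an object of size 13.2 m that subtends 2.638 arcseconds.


D = size / theta_rad, theta_rad = 2.638 * pi/(180*3600) = 1.279e-05, D = 1.032e+06

1.032e+06 m


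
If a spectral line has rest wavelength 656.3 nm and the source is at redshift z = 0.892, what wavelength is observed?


lam_obs = lam_emit * (1 + z) = 656.3 * (1 + 0.892) = 1241.7196

1241.7196 nm


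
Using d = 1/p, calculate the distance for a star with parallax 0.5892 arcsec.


d = 1/p = 1/0.5892 = 1.6972

1.6972 pc


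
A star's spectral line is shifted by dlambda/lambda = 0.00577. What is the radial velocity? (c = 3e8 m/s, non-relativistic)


v = (dlambda/lambda) * c = 0.00577 * 3e8 = 1.731e+06

1.731e+06 m/s


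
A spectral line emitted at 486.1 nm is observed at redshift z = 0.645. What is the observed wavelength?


lam_obs = lam_emit * (1 + z) = 486.1 * (1 + 0.645) = 799.6345

799.6345 nm


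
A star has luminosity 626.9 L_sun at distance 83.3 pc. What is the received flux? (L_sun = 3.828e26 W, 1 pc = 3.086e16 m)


F = L / (4*pi*d^2) = 2.400e+29 / (4*pi*(2.571e+18)^2) = 2.890e-09

2.890e-09 W/m^2


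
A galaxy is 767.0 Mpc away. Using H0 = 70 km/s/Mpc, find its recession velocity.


v = H0 * d = 70 * 767.0 = 53690.0

53690.0 km/s


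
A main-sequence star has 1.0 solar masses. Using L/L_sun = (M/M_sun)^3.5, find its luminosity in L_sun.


L/L_sun = (M/M_sun)^3.5 = 1.0^3.5 = 1.0

1.0 L_sun


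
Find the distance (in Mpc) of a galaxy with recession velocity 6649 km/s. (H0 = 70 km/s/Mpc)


d = v / H0 = 6649 / 70 = 94.9857

94.9857 Mpc


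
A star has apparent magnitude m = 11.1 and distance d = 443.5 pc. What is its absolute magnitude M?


M = m - 5*log10(d) + 5 = 11.1 - 5*log10(443.5) + 5 = 2.8655

2.8655


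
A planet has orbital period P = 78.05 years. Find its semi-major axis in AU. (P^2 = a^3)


a = P^(2/3) = 78.05^(2/3) = 18.2634

18.2634 AU


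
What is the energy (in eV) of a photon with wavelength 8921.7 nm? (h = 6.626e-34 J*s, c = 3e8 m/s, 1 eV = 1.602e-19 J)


E = hc/lambda = 6.626e-34 * 3e8 / 8.922e-06 = 2.228e-20 J = 0.1391 eV

0.1391 eV


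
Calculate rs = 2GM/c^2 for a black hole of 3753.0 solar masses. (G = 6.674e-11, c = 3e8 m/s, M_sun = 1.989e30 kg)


M = 3753.0 * 1.989e30 kg = 7.464717e+33 kg. rs = 2GM/c^2 = 2 * 6.674e-11 * 7.464717e+33 / (3e8)^2 = 1.107e+07

1.107e+07 m


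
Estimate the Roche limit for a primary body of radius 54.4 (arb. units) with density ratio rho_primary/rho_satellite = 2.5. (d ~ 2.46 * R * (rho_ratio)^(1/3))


d_Roche = 2.46 * 54.4 * 2.5^(1/3) = 181.6271

181.6271


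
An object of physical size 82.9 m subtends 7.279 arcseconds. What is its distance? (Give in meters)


D = size / theta_rad, theta_rad = 7.279 * pi/(180*3600) = 3.529e-05, D = 2.349e+06

2.349e+06 m


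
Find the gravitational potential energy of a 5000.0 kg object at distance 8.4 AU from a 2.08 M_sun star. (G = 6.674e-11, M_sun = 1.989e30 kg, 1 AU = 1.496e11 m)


M = 2.08 * 1.989e30 kg = 4.13712e+30 kg; r = 8.4 AU * 1.496e11 m/AU = 1.25664e+12 m. U = -GM*m/r = -(6.674e-11 * 4.13712e+30 * 5000.0) / 1.25664e+12 = -1.099e+12

-1.099e+12 J


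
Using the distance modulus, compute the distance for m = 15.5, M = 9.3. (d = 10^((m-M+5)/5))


d = 10^((m - M + 5)/5) = 10^((15.5 - 9.3 + 5)/5) = 173.7801

173.7801 pc


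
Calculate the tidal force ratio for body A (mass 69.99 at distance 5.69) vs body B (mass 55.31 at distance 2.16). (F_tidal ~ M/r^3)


Ratio = (M1/r1^3) / (M2/r2^3) = (69.99/5.69^3) / (55.31/2.16^3) = 0.0692

0.0692


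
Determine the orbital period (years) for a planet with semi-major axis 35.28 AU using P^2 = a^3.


P = a^(3/2) = 35.28^1.5 = 209.5525

209.5525 years


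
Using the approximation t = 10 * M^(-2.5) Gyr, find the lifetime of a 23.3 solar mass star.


t = 10 * M^(-2.5) = 10 * 23.3^(-2.5) = 0.0038

0.0038 Gyr


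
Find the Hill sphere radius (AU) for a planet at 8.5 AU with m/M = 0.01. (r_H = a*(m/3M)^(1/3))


r_H = a * (m/3M)^(1/3) = 8.5 * (0.01/3)^(1/3) = 1.2697

1.2697 AU


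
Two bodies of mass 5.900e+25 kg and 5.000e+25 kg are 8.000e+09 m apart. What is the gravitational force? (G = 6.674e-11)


F = G*m1*m2/r^2 = 6.674e-11 * 5.900e+25 * 5.000e+25 / (8.000e+09)^2 = 6.674e-11 * 2.950e+51 / 6.400e+19 = 3.076e+21

3.076e+21 N


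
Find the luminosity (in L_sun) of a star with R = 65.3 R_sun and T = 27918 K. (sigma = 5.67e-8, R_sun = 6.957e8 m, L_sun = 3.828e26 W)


R = 65.3 * 6.957e8 m = 4.542921e+10 m. L = 4*pi*R^2*sigma*T^4 = 4*pi*(4.542921e+10)^2 * 5.67e-8 * 27918^4 = 8.933065201e+32 W. L/L_sun = 8.933065201e+32 / 3.828e26 = 2.334e+06

2.334e+06 L_sun


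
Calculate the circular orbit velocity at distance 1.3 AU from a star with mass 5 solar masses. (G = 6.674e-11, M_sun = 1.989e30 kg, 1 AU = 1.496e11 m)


v = sqrt(GM/r) = sqrt(6.674e-11 * 9.945e+30 / 1.945e+11) = 58419.5251

58419.5251 m/s


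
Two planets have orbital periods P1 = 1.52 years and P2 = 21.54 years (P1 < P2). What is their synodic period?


1/P_syn = |1/P1 - 1/P2| = |1/1.52 - 1/21.54| => P_syn = 1.6354

1.6354 years


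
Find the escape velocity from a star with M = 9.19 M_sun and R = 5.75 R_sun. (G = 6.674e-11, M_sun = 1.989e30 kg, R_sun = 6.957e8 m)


M = 9.19 * 1.989e30 kg = 1.827891e+31 kg; R = 5.75 * 6.957e8 m = 4.000275e+09 m. v_esc = sqrt(2GM/R) = sqrt(2 * 6.674e-11 * 1.827891e+31 / 4.000275e+09) = 780977.1407

780977.1407 m/s


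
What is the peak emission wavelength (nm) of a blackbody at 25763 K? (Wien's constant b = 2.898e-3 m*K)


lam_max = b / T = 2.898e-3 / 25763 = 1.125e-07 m = 112.4869 nm

112.4869 nm


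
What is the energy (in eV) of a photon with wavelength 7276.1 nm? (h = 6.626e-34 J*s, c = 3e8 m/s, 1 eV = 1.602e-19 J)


E = hc/lambda = 6.626e-34 * 3e8 / 7.276e-06 = 2.732e-20 J = 0.1705 eV

0.1705 eV


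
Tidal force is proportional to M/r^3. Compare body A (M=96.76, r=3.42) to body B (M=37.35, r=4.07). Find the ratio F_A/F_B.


Ratio = (M1/r1^3) / (M2/r2^3) = (96.76/3.42^3) / (37.35/4.07^3) = 4.3663

4.3663


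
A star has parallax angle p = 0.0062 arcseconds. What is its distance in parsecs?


d = 1/p = 1/0.0062 = 161.2903

161.2903 pc


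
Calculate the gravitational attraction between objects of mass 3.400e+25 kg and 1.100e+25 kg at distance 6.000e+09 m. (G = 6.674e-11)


F = G*m1*m2/r^2 = 6.674e-11 * 3.400e+25 * 1.100e+25 / (6.000e+09)^2 = 6.674e-11 * 3.740e+50 / 3.600e+19 = 6.934e+20

6.934e+20 N


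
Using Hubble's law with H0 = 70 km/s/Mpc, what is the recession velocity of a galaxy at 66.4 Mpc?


v = H0 * d = 70 * 66.4 = 4648.0

4648.0 km/s


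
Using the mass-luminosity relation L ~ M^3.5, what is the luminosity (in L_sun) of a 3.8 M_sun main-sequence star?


L/L_sun = (M/M_sun)^3.5 = 3.8^3.5 = 106.9652

106.9652 L_sun
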